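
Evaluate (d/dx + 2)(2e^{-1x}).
2 e^{- x}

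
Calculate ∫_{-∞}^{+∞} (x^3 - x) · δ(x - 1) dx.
0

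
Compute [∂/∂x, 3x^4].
12 x^{3}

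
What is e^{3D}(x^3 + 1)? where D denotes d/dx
x^{3} + 9 x^{2} + 27 x + 28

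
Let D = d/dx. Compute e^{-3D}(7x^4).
7 x^{4} - 84 x^{3} + 378 x^{2} - 756 x + 567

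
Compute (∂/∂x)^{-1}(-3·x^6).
- \frac{3 x^{7}}{7}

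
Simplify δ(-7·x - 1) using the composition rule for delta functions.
\frac{\delta(x + 1/7)}{7}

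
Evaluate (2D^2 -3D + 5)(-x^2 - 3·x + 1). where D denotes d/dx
- 5 x^{2} - 9 x + 10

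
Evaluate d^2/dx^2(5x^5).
100 x^{3}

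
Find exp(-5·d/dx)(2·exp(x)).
2 e^{x - 5}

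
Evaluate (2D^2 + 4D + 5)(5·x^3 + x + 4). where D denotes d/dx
25 x^{3} + 60 x^{2} + 65 x + 24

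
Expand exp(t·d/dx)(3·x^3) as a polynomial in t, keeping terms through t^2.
3 x \left(3 t^{2} + 3 t x + x^{2}\right)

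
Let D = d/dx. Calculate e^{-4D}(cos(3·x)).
\cos{\left(3 x - 12 \right)}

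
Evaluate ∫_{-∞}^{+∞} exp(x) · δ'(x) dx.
-1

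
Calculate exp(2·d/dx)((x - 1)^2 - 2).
x^{2} + 2 x - 1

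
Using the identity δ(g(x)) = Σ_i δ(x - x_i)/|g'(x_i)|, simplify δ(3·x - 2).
\frac{\delta(x - 2/3)}{3}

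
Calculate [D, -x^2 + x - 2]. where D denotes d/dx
1 - 2 x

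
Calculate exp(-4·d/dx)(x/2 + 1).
\frac{x}{2} - 1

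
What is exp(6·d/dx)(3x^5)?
3 x^{5} + 90 x^{4} + 1080 x^{3} + 6480 x^{2} + 19440 x + 23328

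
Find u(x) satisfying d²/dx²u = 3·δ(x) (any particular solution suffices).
\frac{3|x|}{2}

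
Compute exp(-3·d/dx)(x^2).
x^{2} - 6 x + 9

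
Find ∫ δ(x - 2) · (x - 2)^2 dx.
0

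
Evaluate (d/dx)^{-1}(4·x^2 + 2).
\frac{4 x^{3}}{3} + 2 x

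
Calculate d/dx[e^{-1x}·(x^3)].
x^{2} \left(3 - x\right) e^{- x}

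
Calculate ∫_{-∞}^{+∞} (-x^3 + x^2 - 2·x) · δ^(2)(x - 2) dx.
-10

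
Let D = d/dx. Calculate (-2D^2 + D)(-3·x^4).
12 x^{2} \left(6 - x\right)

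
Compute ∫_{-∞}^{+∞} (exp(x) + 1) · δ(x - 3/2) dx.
1 + e^{\frac{3}{2}}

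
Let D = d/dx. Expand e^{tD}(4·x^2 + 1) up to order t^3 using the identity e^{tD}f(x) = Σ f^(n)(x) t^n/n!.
4 t^{2} + 8 t x + 4 x^{2} + 1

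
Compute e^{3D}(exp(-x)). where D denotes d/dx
e^{- x - 3}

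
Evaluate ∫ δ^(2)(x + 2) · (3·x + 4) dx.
0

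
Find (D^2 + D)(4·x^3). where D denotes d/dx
12 x \left(x + 2\right)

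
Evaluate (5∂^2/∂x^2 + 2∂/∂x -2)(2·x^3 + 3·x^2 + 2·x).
- 4 x^{3} + 6 x^{2} + 68 x + 34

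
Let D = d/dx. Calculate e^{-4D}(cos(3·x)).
\cos{\left(3 x - 12 \right)}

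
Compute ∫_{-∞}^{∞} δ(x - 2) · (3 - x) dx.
1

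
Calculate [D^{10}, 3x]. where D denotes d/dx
30D^{9}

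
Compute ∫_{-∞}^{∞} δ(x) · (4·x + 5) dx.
5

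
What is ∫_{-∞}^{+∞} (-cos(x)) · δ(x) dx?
-1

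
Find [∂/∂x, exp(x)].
e^{x}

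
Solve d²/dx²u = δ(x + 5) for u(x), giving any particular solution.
\frac{|x + 5|}{2}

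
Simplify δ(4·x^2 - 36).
\frac{\delta(x - 3) + \delta(x + 3)}{24}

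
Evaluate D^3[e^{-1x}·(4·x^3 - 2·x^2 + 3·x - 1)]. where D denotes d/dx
\left(- 4 x^{3} + 38 x^{2} - 87 x + 46\right) e^{- x}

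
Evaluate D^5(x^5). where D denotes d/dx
120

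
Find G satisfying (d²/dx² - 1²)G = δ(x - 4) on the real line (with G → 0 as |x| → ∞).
-\frac{e^{-|x - 4|}}{2}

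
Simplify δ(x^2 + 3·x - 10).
\frac{\delta(x - 2) + \delta(x + 5)}{7}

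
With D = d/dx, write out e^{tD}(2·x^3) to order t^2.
2 x \left(3 t^{2} + 3 t x + x^{2}\right)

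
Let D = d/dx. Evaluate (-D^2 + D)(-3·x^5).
15 x^{3} \left(4 - x\right)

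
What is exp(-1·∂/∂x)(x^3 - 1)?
x^{3} - 3 x^{2} + 3 x - 2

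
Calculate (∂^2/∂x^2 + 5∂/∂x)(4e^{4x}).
144 e^{4 x}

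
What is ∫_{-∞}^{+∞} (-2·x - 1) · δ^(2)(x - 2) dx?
0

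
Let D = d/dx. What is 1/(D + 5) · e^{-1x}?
\frac{e^{- x}}{4}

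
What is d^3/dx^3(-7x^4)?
- 168 x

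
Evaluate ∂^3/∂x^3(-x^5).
- 60 x^{2}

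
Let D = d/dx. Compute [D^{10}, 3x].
30D^{9}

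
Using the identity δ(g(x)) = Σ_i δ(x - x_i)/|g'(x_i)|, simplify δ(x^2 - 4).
\frac{\delta(x - 2) + \delta(x + 2)}{4}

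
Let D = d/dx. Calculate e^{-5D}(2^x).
2^{x - 5}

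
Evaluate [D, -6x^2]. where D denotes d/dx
- 12 x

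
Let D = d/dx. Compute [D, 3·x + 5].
3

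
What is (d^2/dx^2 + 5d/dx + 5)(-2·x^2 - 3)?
- 10 x^{2} - 20 x - 19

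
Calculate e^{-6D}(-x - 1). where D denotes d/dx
5 - x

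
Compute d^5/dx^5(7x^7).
17640 x^{2}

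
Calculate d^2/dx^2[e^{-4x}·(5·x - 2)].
8 \left(10 x - 9\right) e^{- 4 x}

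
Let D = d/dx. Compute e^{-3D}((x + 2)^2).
x^{2} - 2 x + 1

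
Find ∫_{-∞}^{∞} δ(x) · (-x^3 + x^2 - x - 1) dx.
-1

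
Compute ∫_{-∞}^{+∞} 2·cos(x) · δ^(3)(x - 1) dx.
- 2 \sin{\left(1 \right)}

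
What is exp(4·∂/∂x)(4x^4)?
4 x^{4} + 64 x^{3} + 384 x^{2} + 1024 x + 1024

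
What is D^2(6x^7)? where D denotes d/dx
252 x^{5}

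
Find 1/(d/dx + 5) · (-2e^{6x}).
- \frac{2 e^{6 x}}{11}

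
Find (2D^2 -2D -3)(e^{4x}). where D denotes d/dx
21 e^{4 x}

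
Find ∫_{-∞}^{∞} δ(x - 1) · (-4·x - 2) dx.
-6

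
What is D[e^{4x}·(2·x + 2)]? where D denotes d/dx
\left(8 x + 10\right) e^{4 x}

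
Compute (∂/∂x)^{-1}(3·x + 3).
\frac{3 x^{2}}{2} + 3 x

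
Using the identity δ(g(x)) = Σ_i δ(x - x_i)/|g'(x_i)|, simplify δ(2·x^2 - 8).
\frac{\delta(x - 2) + \delta(x + 2)}{8}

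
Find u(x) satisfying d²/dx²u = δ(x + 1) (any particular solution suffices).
\frac{|x + 1|}{2}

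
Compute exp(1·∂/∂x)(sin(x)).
\sin{\left(x + 1 \right)}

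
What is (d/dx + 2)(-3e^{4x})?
- 18 e^{4 x}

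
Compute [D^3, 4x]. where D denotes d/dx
12D^{2}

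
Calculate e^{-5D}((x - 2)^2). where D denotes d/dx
x^{2} - 14 x + 49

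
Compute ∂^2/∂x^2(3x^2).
6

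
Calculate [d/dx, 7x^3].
21 x^{2}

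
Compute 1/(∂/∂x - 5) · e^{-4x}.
- \frac{e^{- 4 x}}{9}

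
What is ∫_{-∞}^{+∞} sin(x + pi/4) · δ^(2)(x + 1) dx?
- \cos{\left(\frac{\pi}{4} + 1 \right)}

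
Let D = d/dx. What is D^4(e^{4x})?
256 e^{4 x}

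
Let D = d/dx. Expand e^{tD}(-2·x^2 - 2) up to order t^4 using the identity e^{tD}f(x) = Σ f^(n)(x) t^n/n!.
- 2 t^{2} - 4 t x - 2 x^{2} - 2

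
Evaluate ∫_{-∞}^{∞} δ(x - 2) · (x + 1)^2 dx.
9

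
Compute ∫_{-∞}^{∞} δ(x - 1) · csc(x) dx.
\csc{\left(1 \right)}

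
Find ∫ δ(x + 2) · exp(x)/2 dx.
\frac{1}{2 e^{2}}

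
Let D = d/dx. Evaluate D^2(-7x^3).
- 42 x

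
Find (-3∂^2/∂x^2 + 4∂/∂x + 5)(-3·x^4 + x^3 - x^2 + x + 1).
- 15 x^{4} - 43 x^{3} + 115 x^{2} - 21 x + 15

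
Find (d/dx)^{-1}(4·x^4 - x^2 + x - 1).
\frac{4 x^{5}}{5} - \frac{x^{3}}{3} + \frac{x^{2}}{2} - x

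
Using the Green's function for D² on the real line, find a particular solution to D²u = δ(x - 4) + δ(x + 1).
\frac{|x - 4|}{2} + \frac{|x + 1|}{2}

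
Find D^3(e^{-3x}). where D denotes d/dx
- 27 e^{- 3 x}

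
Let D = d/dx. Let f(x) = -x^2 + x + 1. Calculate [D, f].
1 - 2 x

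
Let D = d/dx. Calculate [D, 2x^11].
22 x^{10}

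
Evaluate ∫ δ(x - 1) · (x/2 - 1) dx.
- \frac{1}{2}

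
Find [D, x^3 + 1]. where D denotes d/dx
3 x^{2}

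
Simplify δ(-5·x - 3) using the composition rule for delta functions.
\frac{\delta(x + 3/5)}{5}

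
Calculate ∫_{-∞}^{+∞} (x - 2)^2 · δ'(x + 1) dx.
6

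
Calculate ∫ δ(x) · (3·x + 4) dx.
4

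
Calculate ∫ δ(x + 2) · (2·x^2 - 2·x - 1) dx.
11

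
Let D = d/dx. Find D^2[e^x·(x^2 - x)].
x \left(x + 3\right) e^{x}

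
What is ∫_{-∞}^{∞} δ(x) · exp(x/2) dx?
1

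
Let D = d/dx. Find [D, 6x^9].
54 x^{8}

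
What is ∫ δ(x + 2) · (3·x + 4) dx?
-2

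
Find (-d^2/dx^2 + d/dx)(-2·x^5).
10 x^{3} \left(4 - x\right)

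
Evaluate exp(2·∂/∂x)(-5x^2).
- 5 x^{2} - 20 x - 20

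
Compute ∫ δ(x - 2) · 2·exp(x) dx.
2 e^{2}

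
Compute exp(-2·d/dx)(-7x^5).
- 7 x^{5} + 70 x^{4} - 280 x^{3} + 560 x^{2} - 560 x + 224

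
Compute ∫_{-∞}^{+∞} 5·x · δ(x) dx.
0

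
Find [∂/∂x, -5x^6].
- 30 x^{5}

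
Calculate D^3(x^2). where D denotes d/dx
0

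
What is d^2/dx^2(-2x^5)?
- 40 x^{3}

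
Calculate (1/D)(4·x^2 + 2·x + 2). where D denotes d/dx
\frac{4 x^{3}}{3} + x^{2} + 2 x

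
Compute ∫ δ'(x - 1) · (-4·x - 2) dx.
4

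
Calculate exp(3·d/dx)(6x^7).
6 x^{7} + 126 x^{6} + 1134 x^{5} + 5670 x^{4} + 17010 x^{3} + 30618 x^{2} + 30618 x + 13122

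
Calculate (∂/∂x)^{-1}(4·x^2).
\frac{4 x^{3}}{3}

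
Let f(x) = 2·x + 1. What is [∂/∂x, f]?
2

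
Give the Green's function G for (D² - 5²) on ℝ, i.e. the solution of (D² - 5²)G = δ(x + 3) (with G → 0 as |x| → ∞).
-\frac{e^{-5|x + 3|}}{10}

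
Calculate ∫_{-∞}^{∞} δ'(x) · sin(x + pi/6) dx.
- \frac{\sqrt{3}}{2}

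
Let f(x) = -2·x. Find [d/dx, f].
-2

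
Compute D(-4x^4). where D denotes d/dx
- 16 x^{3}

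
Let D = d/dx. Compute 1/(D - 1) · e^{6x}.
\frac{e^{6 x}}{5}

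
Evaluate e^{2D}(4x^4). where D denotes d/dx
4 x^{4} + 32 x^{3} + 96 x^{2} + 128 x + 64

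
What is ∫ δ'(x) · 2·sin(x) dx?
-2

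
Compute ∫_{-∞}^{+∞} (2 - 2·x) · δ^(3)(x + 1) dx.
0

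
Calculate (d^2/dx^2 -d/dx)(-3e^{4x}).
- 36 e^{4 x}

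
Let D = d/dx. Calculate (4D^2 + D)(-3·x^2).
- 6 x - 24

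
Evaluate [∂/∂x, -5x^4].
- 20 x^{3}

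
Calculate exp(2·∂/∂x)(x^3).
x^{3} + 6 x^{2} + 12 x + 8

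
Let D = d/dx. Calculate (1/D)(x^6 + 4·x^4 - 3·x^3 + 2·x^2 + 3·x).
\frac{x^{7}}{7} + \frac{4 x^{5}}{5} - \frac{3 x^{4}}{4} + \frac{2 x^{3}}{3} + \frac{3 x^{2}}{2}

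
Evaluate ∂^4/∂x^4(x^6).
360 x^{2}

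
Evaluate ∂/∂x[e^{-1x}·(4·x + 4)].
- 4 x e^{- x}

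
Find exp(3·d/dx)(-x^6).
- x^{6} - 18 x^{5} - 135 x^{4} - 540 x^{3} - 1215 x^{2} - 1458 x - 729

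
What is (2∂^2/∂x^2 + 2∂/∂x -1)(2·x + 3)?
1 - 2 x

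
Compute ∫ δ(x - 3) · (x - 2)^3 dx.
1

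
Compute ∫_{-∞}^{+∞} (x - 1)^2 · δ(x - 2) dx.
1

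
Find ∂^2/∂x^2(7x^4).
84 x^{2}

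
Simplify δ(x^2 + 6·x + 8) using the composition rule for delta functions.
\frac{\delta(x + 4) + \delta(x + 2)}{2}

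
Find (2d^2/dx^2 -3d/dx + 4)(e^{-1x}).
9 e^{- x}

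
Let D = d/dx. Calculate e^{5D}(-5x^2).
- 5 x^{2} - 50 x - 125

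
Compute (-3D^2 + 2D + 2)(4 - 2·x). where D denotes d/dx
4 - 4 x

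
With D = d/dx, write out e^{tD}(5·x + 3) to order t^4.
5 t + 5 x + 3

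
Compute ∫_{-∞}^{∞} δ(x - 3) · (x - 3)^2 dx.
0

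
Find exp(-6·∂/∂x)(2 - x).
8 - x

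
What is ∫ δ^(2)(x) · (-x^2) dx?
-2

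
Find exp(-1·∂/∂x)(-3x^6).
- 3 x^{6} + 18 x^{5} - 45 x^{4} + 60 x^{3} - 45 x^{2} + 18 x - 3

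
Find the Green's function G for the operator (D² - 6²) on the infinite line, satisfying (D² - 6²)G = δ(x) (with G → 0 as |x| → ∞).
-\frac{e^{-6|x|}}{12}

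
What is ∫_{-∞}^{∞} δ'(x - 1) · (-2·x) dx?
2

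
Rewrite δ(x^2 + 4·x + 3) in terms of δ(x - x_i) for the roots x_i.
\frac{\delta(x + 3) + \delta(x + 1)}{2}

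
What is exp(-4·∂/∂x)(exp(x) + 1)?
e^{x - 4} + 1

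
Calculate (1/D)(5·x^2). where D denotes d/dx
\frac{5 x^{3}}{3}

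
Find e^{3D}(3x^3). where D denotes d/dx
3 x^{3} + 27 x^{2} + 81 x + 81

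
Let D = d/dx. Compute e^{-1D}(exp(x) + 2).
e^{x - 1} + 2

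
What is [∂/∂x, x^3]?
3 x^{2}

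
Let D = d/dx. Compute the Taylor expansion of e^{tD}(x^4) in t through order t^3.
x \left(4 t^{3} + 6 t^{2} x + 4 t x^{2} + x^{3}\right)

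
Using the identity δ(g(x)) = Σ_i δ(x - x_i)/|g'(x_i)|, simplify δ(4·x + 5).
\frac{\delta(x + 5/4)}{4}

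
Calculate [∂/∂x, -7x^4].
- 28 x^{3}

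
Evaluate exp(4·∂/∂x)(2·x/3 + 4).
\frac{2 x}{3} + \frac{20}{3}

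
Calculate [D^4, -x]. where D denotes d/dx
-4D^{3}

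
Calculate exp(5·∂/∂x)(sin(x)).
\sin{\left(x + 5 \right)}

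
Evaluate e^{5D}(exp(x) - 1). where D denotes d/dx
e^{x + 5} - 1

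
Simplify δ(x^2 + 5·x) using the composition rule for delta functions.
\frac{\delta(x + 5) + \delta(x)}{5}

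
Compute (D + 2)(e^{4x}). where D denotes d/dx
6 e^{4 x}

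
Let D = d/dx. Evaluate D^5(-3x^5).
-360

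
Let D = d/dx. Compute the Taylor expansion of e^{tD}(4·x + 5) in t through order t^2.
4 t + 4 x + 5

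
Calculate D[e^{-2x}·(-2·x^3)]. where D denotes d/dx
x^{2} \left(4 x - 6\right) e^{- 2 x}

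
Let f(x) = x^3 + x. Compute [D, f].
3 x^{2} + 1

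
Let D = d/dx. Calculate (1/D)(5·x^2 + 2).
\frac{5 x^{3}}{3} + 2 x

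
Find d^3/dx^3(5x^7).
1050 x^{4}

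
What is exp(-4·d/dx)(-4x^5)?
- 4 x^{5} + 80 x^{4} - 640 x^{3} + 2560 x^{2} - 5120 x + 4096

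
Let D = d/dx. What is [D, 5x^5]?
25 x^{4}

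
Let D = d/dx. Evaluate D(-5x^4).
- 20 x^{3}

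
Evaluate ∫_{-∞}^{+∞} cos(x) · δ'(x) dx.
0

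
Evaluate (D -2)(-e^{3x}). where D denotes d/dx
- e^{3 x}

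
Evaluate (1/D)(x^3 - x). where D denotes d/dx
\frac{x^{4}}{4} - \frac{x^{2}}{2}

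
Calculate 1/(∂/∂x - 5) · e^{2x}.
- \frac{e^{2 x}}{3}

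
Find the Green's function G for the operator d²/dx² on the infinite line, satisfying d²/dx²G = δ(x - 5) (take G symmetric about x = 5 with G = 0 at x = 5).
\frac{|x - 5|}{2}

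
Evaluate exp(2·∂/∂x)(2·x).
2 x + 4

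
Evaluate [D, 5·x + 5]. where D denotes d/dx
5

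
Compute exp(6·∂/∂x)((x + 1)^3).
x^{3} + 21 x^{2} + 147 x + 343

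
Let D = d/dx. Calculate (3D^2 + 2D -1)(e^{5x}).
84 e^{5 x}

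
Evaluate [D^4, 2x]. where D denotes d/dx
8D^{3}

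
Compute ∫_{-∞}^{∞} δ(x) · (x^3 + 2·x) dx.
0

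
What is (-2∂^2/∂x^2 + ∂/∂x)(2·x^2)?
4 x - 8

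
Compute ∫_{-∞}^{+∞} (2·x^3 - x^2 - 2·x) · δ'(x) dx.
2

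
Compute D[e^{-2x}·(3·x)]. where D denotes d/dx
3 \left(1 - 2 x\right) e^{- 2 x}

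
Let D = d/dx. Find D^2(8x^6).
240 x^{4}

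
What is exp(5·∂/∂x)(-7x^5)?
- 7 x^{5} - 175 x^{4} - 1750 x^{3} - 8750 x^{2} - 21875 x - 21875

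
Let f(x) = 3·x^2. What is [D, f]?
6 x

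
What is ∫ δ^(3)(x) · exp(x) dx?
-1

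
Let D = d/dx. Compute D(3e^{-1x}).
- 3 e^{- x}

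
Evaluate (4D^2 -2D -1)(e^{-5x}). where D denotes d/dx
109 e^{- 5 x}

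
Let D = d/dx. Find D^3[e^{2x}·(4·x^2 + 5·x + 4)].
\left(32 x^{2} + 136 x + 140\right) e^{2 x}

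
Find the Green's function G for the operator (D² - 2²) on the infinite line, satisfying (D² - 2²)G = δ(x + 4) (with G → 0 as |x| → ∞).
-\frac{e^{-2|x + 4|}}{4}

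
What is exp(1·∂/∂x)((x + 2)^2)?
x^{2} + 6 x + 9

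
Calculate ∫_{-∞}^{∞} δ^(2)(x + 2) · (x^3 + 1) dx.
-12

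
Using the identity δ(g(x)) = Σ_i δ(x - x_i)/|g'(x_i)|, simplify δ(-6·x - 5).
\frac{\delta(x + 5/6)}{6}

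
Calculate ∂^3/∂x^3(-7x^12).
- 9240 x^{9}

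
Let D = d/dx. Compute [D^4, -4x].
-16D^{3}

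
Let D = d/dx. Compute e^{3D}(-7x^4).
- 7 x^{4} - 84 x^{3} - 378 x^{2} - 756 x - 567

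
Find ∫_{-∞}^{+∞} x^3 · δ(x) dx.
0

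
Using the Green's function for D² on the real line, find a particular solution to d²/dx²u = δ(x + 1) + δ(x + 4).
\frac{|x + 1|}{2} + \frac{|x + 4|}{2}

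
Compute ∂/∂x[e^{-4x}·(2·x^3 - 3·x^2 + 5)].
2 \left(- 4 x^{3} + 9 x^{2} - 3 x - 10\right) e^{- 4 x}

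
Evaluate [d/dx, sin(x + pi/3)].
\cos{\left(x + \frac{\pi}{3} \right)}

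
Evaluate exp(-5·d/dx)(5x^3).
5 x^{3} - 75 x^{2} + 375 x - 625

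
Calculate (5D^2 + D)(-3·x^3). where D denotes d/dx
9 x \left(- x - 10\right)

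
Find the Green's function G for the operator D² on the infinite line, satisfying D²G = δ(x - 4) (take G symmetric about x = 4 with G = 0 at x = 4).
\frac{|x - 4|}{2}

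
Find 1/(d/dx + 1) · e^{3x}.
\frac{e^{3 x}}{4}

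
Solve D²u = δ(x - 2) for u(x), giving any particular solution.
\frac{|x - 2|}{2}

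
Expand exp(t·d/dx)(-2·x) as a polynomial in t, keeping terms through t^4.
- 2 t - 2 x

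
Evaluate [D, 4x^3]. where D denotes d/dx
12 x^{2}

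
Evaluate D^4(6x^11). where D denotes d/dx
47520 x^{7}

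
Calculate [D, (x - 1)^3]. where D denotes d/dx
3 \left(x - 1\right)^{2}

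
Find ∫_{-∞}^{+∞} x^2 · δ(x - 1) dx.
1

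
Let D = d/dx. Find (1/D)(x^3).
\frac{x^{4}}{4}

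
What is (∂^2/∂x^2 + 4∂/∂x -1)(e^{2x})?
11 e^{2 x}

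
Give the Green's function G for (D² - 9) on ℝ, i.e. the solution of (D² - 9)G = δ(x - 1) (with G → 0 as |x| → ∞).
-\frac{e^{-3|x - 1|}}{6}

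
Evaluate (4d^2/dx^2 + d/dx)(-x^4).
4 x^{2} \left(- x - 12\right)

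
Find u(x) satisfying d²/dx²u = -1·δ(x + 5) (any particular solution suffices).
-\frac{|x + 5|}{2}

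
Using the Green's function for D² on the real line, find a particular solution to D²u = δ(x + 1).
\frac{|x + 1|}{2}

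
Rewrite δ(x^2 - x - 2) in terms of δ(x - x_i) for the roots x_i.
\frac{\delta(x + 1) + \delta(x - 2)}{3}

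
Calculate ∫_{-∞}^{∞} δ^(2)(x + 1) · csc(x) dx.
- \left(2 \cot^{2}{\left(1 \right)} + 1\right) \csc{\left(1 \right)}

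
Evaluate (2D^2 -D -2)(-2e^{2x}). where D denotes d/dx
- 8 e^{2 x}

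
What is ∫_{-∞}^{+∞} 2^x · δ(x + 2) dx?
\frac{1}{4}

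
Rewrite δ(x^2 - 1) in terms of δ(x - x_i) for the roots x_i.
\frac{\delta(x + 1) + \delta(x - 1)}{2}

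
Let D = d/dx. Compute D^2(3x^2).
6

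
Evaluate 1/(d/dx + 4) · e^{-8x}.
- \frac{e^{- 8 x}}{4}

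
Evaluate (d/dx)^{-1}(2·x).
x^{2}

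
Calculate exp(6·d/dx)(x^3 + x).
x^{3} + 18 x^{2} + 109 x + 222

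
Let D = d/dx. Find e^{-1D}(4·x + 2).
4 x - 2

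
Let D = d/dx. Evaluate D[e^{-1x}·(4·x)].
4 \left(1 - x\right) e^{- x}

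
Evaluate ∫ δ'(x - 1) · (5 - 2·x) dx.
2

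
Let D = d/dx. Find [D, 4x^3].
12 x^{2}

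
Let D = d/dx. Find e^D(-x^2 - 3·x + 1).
- x^{2} - 5 x - 3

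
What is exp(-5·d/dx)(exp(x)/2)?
\frac{e^{x - 5}}{2}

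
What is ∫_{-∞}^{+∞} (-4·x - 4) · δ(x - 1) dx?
-8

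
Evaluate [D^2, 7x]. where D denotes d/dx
14D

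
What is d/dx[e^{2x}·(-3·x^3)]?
x^{2} \left(- 6 x - 9\right) e^{2 x}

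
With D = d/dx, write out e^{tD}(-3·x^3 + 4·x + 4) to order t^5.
- 3 t^{3} - 9 t^{2} x - t \left(9 x^{2} - 4\right) - 3 x^{3} + 4 x + 4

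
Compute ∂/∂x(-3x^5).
- 15 x^{4}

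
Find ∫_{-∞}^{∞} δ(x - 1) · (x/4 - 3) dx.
- \frac{11}{4}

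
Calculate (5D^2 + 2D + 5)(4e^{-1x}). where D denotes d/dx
32 e^{- x}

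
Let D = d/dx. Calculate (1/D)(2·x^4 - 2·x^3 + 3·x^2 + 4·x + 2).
\frac{2 x^{5}}{5} - \frac{x^{4}}{2} + x^{3} + 2 x^{2} + 2 x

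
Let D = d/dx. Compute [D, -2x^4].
- 8 x^{3}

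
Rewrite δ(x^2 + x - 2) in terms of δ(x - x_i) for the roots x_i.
\frac{\delta(x + 2) + \delta(x - 1)}{3}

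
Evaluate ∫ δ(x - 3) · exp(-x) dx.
e^{-3}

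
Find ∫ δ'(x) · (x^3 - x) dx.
1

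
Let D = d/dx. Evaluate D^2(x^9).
72 x^{7}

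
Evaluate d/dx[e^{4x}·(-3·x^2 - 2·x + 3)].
\left(- 12 x^{2} - 14 x + 10\right) e^{4 x}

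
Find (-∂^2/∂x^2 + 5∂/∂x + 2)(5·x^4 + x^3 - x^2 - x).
10 x^{4} + 102 x^{3} - 47 x^{2} - 18 x - 3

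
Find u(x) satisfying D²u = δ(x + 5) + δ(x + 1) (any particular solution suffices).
\frac{|x + 5|}{2} + \frac{|x + 1|}{2}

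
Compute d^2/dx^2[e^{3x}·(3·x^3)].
9 x \left(3 x^{2} + 6 x + 2\right) e^{3 x}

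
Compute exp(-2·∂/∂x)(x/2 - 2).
\frac{x}{2} - 3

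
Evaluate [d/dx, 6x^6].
36 x^{5}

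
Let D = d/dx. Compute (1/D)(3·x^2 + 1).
x^{3} + x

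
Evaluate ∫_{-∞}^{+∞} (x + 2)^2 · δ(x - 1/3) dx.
\frac{49}{9}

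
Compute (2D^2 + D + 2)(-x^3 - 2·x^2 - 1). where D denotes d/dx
- 2 x^{3} - 7 x^{2} - 16 x - 10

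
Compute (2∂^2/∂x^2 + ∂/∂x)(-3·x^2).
- 6 x - 12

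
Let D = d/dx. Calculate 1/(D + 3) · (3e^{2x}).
\frac{3 e^{2 x}}{5}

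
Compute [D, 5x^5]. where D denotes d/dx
25 x^{4}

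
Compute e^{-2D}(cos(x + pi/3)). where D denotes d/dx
\cos{\left(x - 2 + \frac{\pi}{3} \right)}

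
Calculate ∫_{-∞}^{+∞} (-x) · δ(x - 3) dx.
-3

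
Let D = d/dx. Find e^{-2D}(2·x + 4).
2 x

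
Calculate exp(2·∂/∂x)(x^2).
x^{2} + 4 x + 4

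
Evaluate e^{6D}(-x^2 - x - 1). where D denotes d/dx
- x^{2} - 13 x - 43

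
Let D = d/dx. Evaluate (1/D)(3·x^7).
\frac{3 x^{8}}{8}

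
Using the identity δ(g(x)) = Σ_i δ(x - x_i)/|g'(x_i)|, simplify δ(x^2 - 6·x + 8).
\frac{\delta(x - 4) + \delta(x - 2)}{2}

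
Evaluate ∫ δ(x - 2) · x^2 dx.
4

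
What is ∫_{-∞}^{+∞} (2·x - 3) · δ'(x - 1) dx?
-2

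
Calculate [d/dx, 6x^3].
18 x^{2}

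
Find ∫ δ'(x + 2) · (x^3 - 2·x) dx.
-10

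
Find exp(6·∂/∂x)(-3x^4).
- 3 x^{4} - 72 x^{3} - 648 x^{2} - 2592 x - 3888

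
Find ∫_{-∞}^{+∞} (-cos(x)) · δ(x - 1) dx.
- \cos{\left(1 \right)}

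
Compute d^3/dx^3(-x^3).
-6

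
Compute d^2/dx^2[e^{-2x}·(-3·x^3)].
6 x \left(- 2 x^{2} + 6 x - 3\right) e^{- 2 x}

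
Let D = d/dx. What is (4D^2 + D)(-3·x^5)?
15 x^{3} \left(- x - 16\right)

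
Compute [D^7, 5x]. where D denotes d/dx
35D^{6}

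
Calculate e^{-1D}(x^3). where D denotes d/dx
x^{3} - 3 x^{2} + 3 x - 1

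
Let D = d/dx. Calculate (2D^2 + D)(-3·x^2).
- 6 x - 12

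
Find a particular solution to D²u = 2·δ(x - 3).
|x - 3|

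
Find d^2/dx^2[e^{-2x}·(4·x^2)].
8 \left(2 x^{2} - 4 x + 1\right) e^{- 2 x}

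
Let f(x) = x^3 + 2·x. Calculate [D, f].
3 x^{2} + 2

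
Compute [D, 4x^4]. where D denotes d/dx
16 x^{3}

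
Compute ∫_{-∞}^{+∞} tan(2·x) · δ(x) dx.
0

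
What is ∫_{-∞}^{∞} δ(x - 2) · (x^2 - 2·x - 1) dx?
-1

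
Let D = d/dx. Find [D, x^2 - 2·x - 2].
2 x - 2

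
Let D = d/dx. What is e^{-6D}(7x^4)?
7 x^{4} - 168 x^{3} + 1512 x^{2} - 6048 x + 9072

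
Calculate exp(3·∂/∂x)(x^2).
x^{2} + 6 x + 9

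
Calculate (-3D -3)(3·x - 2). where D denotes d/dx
- 9 x - 3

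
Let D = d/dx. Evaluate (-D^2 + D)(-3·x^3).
9 x \left(2 - x\right)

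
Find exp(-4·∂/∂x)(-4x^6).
- 4 x^{6} + 96 x^{5} - 960 x^{4} + 5120 x^{3} - 15360 x^{2} + 24576 x - 16384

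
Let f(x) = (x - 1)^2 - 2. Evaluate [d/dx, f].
2 x - 2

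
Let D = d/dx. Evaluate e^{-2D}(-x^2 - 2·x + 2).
- x^{2} + 2 x + 2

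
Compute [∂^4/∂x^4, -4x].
-16\frac{d^{3}}{dx^{3}}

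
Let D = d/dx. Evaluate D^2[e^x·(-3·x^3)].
- 3 x \left(x^{2} + 6 x + 6\right) e^{x}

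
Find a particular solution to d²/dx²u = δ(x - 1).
\frac{|x - 1|}{2}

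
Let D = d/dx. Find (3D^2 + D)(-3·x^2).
- 6 x - 18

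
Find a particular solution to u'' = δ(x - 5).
\frac{|x - 5|}{2}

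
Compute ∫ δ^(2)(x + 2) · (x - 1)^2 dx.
2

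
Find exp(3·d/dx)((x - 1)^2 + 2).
x^{2} + 4 x + 6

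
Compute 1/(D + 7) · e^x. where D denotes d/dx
\frac{e^{x}}{8}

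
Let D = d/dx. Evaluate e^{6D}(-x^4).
- x^{4} - 24 x^{3} - 216 x^{2} - 864 x - 1296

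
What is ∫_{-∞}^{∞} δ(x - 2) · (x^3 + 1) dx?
9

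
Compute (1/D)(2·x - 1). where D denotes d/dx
x^{2} - x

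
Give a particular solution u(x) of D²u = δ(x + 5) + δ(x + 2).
\frac{|x + 5|}{2} + \frac{|x + 2|}{2}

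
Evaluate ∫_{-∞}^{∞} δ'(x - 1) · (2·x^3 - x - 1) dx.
-5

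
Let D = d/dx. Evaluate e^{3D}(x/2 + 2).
\frac{x}{2} + \frac{7}{2}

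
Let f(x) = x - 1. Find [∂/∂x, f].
1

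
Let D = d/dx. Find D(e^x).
e^{x}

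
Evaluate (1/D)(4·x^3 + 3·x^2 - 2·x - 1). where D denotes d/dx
x^{4} + x^{3} - x^{2} - x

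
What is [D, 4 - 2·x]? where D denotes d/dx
-2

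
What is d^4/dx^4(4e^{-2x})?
64 e^{- 2 x}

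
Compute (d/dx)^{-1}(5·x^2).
\frac{5 x^{3}}{3}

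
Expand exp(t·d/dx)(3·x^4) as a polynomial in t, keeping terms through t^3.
3 x \left(4 t^{3} + 6 t^{2} x + 4 t x^{2} + x^{3}\right)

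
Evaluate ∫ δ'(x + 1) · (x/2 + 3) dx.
- \frac{1}{2}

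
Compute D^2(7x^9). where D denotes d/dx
504 x^{7}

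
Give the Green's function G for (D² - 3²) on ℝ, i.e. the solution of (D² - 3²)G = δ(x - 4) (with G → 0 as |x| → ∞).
-\frac{e^{-3|x - 4|}}{6}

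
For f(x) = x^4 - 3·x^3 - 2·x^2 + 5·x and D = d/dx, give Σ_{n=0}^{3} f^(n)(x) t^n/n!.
t^{3} \left(4 x - 3\right) + t^{2} \left(6 x^{2} - 9 x - 2\right) + t \left(4 x^{3} - 9 x^{2} - 4 x + 5\right) + x^{4} - 3 x^{3} - 2 x^{2} + 5 x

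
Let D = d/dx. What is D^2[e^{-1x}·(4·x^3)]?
4 x \left(x^{2} - 6 x + 6\right) e^{- x}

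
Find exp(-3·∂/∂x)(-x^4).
- x^{4} + 12 x^{3} - 54 x^{2} + 108 x - 81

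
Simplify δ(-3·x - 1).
\frac{\delta(x + 1/3)}{3}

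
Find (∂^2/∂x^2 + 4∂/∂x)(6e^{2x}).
72 e^{2 x}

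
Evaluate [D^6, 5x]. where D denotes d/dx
30D^{5}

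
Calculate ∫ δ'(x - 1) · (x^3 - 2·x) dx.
-1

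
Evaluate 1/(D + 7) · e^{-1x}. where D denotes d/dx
\frac{e^{- x}}{6}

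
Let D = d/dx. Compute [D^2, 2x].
4D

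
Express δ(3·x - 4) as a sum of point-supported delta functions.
\frac{\delta(x - 4/3)}{3}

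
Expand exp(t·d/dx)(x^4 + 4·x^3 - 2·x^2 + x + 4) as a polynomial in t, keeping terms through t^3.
t^{3} \left(4 x + 4\right) + t^{2} \left(6 x^{2} + 12 x - 2\right) + t \left(4 x^{3} + 12 x^{2} - 4 x + 1\right) + x^{4} + 4 x^{3} - 2 x^{2} + x + 4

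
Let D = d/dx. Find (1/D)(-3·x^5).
- \frac{x^{6}}{2}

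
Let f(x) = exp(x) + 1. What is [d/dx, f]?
e^{x}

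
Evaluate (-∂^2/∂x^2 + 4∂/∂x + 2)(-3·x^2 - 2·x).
- 6 x^{2} - 28 x - 2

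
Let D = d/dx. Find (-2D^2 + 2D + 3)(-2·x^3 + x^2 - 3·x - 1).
- 6 x^{3} - 9 x^{2} + 19 x - 13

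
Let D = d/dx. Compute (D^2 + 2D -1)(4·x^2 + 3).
- 4 x^{2} + 16 x + 5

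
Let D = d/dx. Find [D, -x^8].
- 8 x^{7}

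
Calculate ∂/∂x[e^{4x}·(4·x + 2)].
\left(16 x + 12\right) e^{4 x}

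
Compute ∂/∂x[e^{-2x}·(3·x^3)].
x^{2} \left(9 - 6 x\right) e^{- 2 x}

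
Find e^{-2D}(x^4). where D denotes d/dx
x^{4} - 8 x^{3} + 24 x^{2} - 32 x + 16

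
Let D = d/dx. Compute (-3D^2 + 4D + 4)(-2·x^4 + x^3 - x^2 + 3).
- 8 x^{4} - 28 x^{3} + 80 x^{2} - 26 x + 18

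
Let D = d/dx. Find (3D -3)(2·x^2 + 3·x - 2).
- 6 x^{2} + 3 x + 15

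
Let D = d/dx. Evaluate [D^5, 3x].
15D^{4}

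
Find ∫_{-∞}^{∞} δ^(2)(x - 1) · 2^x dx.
2 \log{\left(2 \right)}^{2}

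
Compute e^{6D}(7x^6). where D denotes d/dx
7 x^{6} + 252 x^{5} + 3780 x^{4} + 30240 x^{3} + 136080 x^{2} + 326592 x + 326592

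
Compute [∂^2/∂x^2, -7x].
-14\frac{d}{dx}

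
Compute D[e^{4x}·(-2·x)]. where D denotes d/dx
\left(- 8 x - 2\right) e^{4 x}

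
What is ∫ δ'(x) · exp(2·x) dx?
-2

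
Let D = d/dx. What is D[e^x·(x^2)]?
x \left(x + 2\right) e^{x}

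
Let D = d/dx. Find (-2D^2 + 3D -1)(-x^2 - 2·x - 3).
x^{2} - 4 x + 1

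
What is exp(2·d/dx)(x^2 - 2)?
x^{2} + 4 x + 2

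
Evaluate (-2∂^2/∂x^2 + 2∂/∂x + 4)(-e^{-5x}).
56 e^{- 5 x}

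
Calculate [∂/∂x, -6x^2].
- 12 x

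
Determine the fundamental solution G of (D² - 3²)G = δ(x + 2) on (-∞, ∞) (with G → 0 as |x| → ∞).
-\frac{e^{-3|x + 2|}}{6}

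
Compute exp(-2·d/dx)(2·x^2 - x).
2 x^{2} - 9 x + 10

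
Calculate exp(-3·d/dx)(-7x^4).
- 7 x^{4} + 84 x^{3} - 378 x^{2} + 756 x - 567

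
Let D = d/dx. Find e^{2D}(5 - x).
3 - x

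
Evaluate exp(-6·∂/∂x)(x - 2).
x - 8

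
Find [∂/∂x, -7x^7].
- 49 x^{6}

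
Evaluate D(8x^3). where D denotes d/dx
24 x^{2}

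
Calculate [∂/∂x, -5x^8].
- 40 x^{7}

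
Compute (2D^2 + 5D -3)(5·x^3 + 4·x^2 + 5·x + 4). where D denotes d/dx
- 15 x^{3} + 63 x^{2} + 85 x + 29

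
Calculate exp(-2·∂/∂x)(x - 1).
x - 3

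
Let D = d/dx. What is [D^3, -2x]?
-6D^{2}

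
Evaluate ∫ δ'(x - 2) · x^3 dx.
-12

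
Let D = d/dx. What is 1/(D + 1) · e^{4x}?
\frac{e^{4 x}}{5}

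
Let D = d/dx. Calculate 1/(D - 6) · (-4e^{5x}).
4 e^{5 x}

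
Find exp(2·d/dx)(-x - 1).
- x - 3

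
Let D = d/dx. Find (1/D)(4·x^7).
\frac{x^{8}}{2}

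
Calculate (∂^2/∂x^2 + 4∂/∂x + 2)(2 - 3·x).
- 6 x - 8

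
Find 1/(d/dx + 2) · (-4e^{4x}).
- \frac{2 e^{4 x}}{3}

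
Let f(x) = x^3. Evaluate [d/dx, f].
3 x^{2}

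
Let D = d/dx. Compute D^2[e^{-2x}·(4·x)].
16 \left(x - 1\right) e^{- 2 x}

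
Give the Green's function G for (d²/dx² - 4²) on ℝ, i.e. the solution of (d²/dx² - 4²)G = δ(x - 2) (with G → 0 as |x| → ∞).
-\frac{e^{-4|x - 2|}}{8}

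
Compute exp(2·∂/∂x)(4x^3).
4 x^{3} + 24 x^{2} + 48 x + 32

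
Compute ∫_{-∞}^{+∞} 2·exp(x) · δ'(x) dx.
-2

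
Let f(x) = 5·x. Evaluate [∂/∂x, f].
5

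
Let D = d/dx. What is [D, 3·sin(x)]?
3 \cos{\left(x \right)}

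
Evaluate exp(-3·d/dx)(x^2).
x^{2} - 6 x + 9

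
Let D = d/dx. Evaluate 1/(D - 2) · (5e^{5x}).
\frac{5 e^{5 x}}{3}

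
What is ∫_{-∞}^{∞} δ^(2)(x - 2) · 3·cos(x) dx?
- 3 \cos{\left(2 \right)}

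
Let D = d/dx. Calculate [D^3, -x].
-3D^{2}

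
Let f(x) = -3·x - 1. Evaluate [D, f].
-3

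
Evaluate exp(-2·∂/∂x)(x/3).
\frac{x}{3} - \frac{2}{3}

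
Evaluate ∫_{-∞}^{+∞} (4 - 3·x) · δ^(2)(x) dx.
0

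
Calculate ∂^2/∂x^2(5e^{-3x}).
45 e^{- 3 x}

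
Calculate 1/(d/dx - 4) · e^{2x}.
- \frac{e^{2 x}}{2}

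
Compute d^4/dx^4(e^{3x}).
81 e^{3 x}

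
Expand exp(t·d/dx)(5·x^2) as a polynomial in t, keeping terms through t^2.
5 t^{2} + 10 t x + 5 x^{2}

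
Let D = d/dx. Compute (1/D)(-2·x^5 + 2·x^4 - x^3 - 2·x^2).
- \frac{x^{6}}{3} + \frac{2 x^{5}}{5} - \frac{x^{4}}{4} - \frac{2 x^{3}}{3}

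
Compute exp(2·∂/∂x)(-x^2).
- x^{2} - 4 x - 4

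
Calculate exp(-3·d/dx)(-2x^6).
- 2 x^{6} + 36 x^{5} - 270 x^{4} + 1080 x^{3} - 2430 x^{2} + 2916 x - 1458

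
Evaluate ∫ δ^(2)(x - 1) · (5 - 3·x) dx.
0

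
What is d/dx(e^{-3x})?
- 3 e^{- 3 x}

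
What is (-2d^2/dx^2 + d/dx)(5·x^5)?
25 x^{3} \left(x - 8\right)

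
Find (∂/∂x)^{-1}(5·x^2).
\frac{5 x^{3}}{3}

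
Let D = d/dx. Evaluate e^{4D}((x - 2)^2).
x^{2} + 4 x + 4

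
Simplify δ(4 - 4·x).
\frac{\delta(x - 1)}{4}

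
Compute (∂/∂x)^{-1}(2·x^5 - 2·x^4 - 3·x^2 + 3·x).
\frac{x^{6}}{3} - \frac{2 x^{5}}{5} - x^{3} + \frac{3 x^{2}}{2}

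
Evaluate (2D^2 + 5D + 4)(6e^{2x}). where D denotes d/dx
132 e^{2 x}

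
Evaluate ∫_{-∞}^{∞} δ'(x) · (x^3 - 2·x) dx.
2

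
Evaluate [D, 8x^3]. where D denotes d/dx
24 x^{2}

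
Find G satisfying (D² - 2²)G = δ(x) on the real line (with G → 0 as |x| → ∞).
-\frac{e^{-2|x|}}{4}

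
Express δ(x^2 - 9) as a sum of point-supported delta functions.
\frac{\delta(x - 3) + \delta(x + 3)}{6}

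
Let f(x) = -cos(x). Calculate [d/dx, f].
\sin{\left(x \right)}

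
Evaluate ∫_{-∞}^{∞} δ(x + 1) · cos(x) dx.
\cos{\left(1 \right)}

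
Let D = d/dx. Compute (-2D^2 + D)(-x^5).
5 x^{3} \left(8 - x\right)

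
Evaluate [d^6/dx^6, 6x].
36\frac{d^{5}}{dx^{5}}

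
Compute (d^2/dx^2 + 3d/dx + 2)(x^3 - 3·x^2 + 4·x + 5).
2 x^{3} + 3 x^{2} - 4 x + 16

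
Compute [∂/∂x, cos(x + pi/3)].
- \sin{\left(x + \frac{\pi}{3} \right)}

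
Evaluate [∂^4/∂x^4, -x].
-4\frac{d^{3}}{dx^{3}}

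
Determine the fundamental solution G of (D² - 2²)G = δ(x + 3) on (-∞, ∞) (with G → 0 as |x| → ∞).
-\frac{e^{-2|x + 3|}}{4}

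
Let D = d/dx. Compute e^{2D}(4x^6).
4 x^{6} + 48 x^{5} + 240 x^{4} + 640 x^{3} + 960 x^{2} + 768 x + 256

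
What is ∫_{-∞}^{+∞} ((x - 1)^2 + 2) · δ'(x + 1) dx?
4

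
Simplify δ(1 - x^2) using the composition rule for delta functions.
\frac{\delta(x - 1) + \delta(x + 1)}{2}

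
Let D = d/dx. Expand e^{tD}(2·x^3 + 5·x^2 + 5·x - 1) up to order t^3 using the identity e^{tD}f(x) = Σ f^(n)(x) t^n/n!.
2 t^{3} + t^{2} \left(6 x + 5\right) + t \left(6 x^{2} + 10 x + 5\right) + 2 x^{3} + 5 x^{2} + 5 x - 1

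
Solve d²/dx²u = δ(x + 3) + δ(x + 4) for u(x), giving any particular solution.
\frac{|x + 3|}{2} + \frac{|x + 4|}{2}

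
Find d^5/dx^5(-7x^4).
0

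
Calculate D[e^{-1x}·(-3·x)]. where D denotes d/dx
3 \left(x - 1\right) e^{- x}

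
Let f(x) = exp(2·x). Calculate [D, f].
2 e^{2 x}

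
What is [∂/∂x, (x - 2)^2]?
2 x - 4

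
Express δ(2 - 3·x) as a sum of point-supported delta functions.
\frac{\delta(x - 2/3)}{3}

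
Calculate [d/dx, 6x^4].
24 x^{3}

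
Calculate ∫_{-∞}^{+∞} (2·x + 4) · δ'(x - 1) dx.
-2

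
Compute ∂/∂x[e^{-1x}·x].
\left(1 - x\right) e^{- x}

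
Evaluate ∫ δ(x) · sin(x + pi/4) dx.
\frac{\sqrt{2}}{2}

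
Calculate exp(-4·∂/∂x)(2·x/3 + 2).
\frac{2 x}{3} - \frac{2}{3}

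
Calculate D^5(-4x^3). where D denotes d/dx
0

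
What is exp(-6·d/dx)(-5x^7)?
- 5 x^{7} + 210 x^{6} - 3780 x^{5} + 37800 x^{4} - 226800 x^{3} + 816480 x^{2} - 1632960 x + 1399680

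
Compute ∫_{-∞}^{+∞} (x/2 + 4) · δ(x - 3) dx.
\frac{11}{2}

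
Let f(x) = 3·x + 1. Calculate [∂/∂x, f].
3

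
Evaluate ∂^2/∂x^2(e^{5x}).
25 e^{5 x}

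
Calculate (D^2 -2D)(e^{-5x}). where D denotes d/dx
35 e^{- 5 x}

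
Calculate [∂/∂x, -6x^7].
- 42 x^{6}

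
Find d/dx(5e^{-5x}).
- 25 e^{- 5 x}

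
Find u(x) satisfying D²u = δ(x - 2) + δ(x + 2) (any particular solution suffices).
\frac{|x - 2|}{2} + \frac{|x + 2|}{2}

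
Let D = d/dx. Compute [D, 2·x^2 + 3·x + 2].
4 x + 3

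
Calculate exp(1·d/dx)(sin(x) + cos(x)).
\sqrt{2} \sin{\left(x + \frac{\pi}{4} + 1 \right)}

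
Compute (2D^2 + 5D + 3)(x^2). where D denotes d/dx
3 x^{2} + 10 x + 4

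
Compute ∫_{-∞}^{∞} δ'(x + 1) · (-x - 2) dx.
1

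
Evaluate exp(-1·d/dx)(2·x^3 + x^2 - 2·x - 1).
x \left(2 x^{2} - 5 x + 2\right)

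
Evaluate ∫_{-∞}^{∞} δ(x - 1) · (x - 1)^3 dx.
0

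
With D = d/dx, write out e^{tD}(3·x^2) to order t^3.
3 t^{2} + 6 t x + 3 x^{2}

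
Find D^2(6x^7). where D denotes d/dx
252 x^{5}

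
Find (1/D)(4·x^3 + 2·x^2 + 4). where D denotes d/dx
x^{4} + \frac{2 x^{3}}{3} + 4 x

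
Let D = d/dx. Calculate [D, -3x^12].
- 36 x^{11}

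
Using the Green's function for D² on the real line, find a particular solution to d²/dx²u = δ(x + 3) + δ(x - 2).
\frac{|x + 3|}{2} + \frac{|x - 2|}{2}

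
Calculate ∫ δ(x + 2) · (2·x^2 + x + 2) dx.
8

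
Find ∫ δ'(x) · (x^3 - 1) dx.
0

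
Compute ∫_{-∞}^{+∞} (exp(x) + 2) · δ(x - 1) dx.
2 + e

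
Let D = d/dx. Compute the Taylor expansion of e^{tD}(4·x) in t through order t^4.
4 t + 4 x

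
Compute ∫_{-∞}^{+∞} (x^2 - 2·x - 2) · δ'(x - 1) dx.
0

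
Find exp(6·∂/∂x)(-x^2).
- x^{2} - 12 x - 36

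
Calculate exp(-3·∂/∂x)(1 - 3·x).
10 - 3 x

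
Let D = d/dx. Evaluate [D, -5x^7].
- 35 x^{6}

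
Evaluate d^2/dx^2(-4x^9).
- 288 x^{7}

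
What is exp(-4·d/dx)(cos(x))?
\cos{\left(x - 4 \right)}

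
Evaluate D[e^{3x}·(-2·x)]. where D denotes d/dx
\left(- 6 x - 2\right) e^{3 x}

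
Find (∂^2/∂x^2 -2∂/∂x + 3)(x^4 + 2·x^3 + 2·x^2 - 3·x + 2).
3 x^{4} - 2 x^{3} + 6 x^{2} - 5 x + 16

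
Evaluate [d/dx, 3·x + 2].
3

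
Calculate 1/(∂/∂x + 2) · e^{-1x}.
e^{- x}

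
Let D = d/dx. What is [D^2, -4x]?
-8D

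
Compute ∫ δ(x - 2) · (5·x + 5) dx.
15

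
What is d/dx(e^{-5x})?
- 5 e^{- 5 x}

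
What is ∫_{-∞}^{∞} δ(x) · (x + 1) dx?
1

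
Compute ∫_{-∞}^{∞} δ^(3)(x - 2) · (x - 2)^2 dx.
0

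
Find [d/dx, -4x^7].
- 28 x^{6}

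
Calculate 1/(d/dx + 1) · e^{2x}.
\frac{e^{2 x}}{3}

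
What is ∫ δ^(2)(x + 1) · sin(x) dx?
\sin{\left(1 \right)}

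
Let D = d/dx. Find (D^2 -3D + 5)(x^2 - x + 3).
5 x^{2} - 11 x + 20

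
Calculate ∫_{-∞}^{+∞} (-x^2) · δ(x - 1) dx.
-1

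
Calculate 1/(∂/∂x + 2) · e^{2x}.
\frac{e^{2 x}}{4}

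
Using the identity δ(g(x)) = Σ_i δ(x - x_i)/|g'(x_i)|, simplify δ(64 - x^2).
\frac{\delta(x - 8) + \delta(x + 8)}{16}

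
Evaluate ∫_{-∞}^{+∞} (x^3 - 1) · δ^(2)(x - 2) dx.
12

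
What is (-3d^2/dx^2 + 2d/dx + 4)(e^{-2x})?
- 12 e^{- 2 x}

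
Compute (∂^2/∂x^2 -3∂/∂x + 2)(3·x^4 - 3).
6 x^{4} - 36 x^{3} + 36 x^{2} - 6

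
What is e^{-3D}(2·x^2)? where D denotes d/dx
2 x^{2} - 12 x + 18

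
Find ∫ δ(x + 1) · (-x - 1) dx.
0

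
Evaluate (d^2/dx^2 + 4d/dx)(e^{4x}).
32 e^{4 x}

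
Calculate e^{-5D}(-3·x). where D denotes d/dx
15 - 3 x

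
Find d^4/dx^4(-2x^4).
-48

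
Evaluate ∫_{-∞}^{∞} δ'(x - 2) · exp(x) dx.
- e^{2}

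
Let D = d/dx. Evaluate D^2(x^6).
30 x^{4}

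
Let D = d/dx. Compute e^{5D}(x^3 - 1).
x^{3} + 15 x^{2} + 75 x + 124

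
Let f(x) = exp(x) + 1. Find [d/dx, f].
e^{x}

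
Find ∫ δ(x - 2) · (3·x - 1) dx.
5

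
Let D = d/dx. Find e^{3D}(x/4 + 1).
\frac{x}{4} + \frac{7}{4}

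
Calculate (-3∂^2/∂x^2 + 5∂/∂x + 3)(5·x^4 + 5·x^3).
5 x \left(3 x^{3} + 23 x^{2} - 21 x - 18\right)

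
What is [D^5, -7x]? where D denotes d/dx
-35D^{4}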